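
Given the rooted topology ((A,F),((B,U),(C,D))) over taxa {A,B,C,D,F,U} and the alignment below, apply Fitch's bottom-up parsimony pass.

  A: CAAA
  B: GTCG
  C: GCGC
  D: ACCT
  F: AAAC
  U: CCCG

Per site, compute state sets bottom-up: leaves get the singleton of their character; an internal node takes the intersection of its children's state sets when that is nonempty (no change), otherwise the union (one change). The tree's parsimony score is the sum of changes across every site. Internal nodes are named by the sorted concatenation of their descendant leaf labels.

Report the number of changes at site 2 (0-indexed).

AF@0: {C} ∪ {A} = {A,C} (union, +1)
BU@0: {G} ∪ {C} = {C,G} (union, +1)
CD@0: {G} ∪ {A} = {A,G} (union, +1)
BCDU@0: {C,G} ∩ {A,G} = {G} (intersection, +0)
ABCDFU@0: {A,C} ∪ {G} = {A,C,G} (union, +1)
AF@1: {A} ∩ {A} = {A} (intersection, +0)
BU@1: {T} ∪ {C} = {C,T} (union, +1)
CD@1: {C} ∩ {C} = {C} (intersection, +0)
BCDU@1: {C,T} ∩ {C} = {C} (intersection, +0)
ABCDFU@1: {A} ∪ {C} = {A,C} (union, +1)
AF@2: {A} ∩ {A} = {A} (intersection, +0)
BU@2: {C} ∩ {C} = {C} (intersection, +0)
CD@2: {G} ∪ {C} = {C,G} (union, +1)
BCDU@2: {C} ∩ {C,G} = {C} (intersection, +0)
ABCDFU@2: {A} ∪ {C} = {A,C} (union, +1)
AF@3: {A} ∪ {C} = {A,C} (union, +1)
BU@3: {G} ∩ {G} = {G} (intersection, +0)
CD@3: {C} ∪ {T} = {C,T} (union, +1)
BCDU@3: {G} ∪ {C,T} = {C,G,T} (union, +1)
ABCDFU@3: {A,C} ∩ {C,G,T} = {C} (intersection, +0)
per-site changes: [4, 2, 2, 3]; total = 11

2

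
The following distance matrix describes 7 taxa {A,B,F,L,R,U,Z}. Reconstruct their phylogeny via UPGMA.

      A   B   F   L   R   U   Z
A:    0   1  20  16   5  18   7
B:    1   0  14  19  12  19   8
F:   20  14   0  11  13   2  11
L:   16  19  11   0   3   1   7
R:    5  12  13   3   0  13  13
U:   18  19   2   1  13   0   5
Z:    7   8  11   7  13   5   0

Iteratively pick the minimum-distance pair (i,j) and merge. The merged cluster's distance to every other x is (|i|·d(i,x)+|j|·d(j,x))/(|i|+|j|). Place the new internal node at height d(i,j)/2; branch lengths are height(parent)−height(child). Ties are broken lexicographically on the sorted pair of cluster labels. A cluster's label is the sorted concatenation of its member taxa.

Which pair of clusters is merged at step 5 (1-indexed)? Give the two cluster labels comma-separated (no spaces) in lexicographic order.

iteration 1: select A,B (d=1); attach at lengths (1/2, 1/2); label the merged cluster AB
  updated: d(AB,F)=17, d(AB,L)=35/2, d(AB,R)=17/2, d(AB,U)=37/2, d(AB,Z)=15/2
iteration 2: select L,U (d=1); attach at lengths (1/2, 1/2); label the merged cluster LU
  updated: d(AB,LU)=18, d(F,LU)=13/2, d(LU,R)=8, d(LU,Z)=6
iteration 3: select LU,Z (d=6); attach at lengths (5/2, 3); label the merged cluster LUZ
  updated: d(AB,LUZ)=29/2, d(F,LUZ)=8, d(LUZ,R)=29/3
iteration 4: select F,LUZ (d=8); attach at lengths (4, 1); label the merged cluster FLUZ
  updated: d(AB,FLUZ)=121/8, d(FLUZ,R)=21/2
iteration 5: select AB,R (d=17/2); attach at lengths (15/4, 17/4); label the merged cluster ABR
  updated: d(ABR,FLUZ)=163/12
iteration 6: select ABR,FLUZ (d=163/12); attach at lengths (61/24, 67/24); label the merged cluster ABFLRUZ
final tree: (((A:1/2,B:1/2):15/4,R:17/4):61/24,(F:4,((L:1/2,U:1/2):5/2,Z:3):1):67/24)
total length: 155/6

AB,R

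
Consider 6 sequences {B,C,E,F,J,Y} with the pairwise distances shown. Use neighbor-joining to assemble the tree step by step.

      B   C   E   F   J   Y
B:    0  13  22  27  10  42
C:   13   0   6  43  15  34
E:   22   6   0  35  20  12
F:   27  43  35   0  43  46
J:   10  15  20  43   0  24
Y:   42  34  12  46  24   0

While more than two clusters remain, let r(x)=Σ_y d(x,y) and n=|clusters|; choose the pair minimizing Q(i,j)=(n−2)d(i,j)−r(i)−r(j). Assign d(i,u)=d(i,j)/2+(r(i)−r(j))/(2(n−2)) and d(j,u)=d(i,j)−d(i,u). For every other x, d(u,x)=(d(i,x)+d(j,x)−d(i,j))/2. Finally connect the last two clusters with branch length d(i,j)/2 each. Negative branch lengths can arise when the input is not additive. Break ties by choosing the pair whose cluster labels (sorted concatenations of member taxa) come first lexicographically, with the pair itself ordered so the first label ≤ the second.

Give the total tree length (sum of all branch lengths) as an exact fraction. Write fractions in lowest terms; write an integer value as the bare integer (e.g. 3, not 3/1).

1089/16

iteration 1: select E,Y (d=12, Q=-205); attach at lengths (-15/8, 111/8); label the merged cluster EY
  updated: d(B,EY)=26, d(C,EY)=14, d(EY,F)=69/2, d(EY,J)=16
iteration 2: select B,F (d=27, Q=-285/2); attach at lengths (19/12, 305/12); label the merged cluster BF
  updated: d(BF,C)=29/2, d(BF,EY)=67/4, d(BF,J)=13
iteration 3: select BF,J (d=13, Q=-249/4); attach at lengths (105/16, 103/16); label the merged cluster BFJ
  updated: d(BFJ,C)=33/4, d(BFJ,EY)=79/8
iteration 4: select BFJ,C (d=33/4, Q=-257/8); attach at lengths (33/16, 99/16); label the merged cluster BCFJ
  updated: d(BCFJ,EY)=125/16
iteration 5: select BCFJ,EY (d=125/16); attach at lengths (125/32, 125/32); label the merged cluster BCEFJY
final tree: ((((B:19/12,F:305/12):105/16,J:103/16):33/16,C:99/16):125/32,(E:-15/8,Y:111/8):125/32)
total length: 1089/16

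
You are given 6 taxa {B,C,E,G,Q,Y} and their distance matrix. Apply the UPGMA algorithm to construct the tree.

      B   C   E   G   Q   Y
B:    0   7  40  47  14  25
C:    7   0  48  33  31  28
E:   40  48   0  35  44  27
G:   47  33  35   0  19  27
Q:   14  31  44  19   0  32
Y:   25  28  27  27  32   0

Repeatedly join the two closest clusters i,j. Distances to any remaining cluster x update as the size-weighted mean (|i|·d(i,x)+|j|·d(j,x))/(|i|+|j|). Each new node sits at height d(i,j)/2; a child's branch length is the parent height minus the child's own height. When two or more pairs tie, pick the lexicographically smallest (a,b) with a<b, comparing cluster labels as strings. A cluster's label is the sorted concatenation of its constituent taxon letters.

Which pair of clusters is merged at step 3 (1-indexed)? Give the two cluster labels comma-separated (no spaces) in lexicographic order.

iteration 1: select B,C (d=7); attach at lengths (7/2, 7/2); label the merged cluster BC
  updated: d(BC,E)=44, d(BC,G)=40, d(BC,Q)=45/2, d(BC,Y)=53/2
iteration 2: select G,Q (d=19); attach at lengths (19/2, 19/2); label the merged cluster GQ
  updated: d(BC,GQ)=125/4, d(E,GQ)=79/2, d(GQ,Y)=59/2
iteration 3: select BC,Y (d=53/2); attach at lengths (39/4, 53/4); label the merged cluster BCY
  updated: d(BCY,E)=115/3, d(BCY,GQ)=92/3
iteration 4: select BCY,GQ (d=92/3); attach at lengths (25/12, 35/6); label the merged cluster BCGQY
  updated: d(BCGQY,E)=194/5
iteration 5: select BCGQY,E (d=194/5); attach at lengths (61/15, 97/5); label the merged cluster BCEGQY
final tree: ((((B:7/2,C:7/2):39/4,Y:53/4):25/12,(G:19/2,Q:19/2):35/6):61/15,E:97/5)
total length: 4823/60

BC,Y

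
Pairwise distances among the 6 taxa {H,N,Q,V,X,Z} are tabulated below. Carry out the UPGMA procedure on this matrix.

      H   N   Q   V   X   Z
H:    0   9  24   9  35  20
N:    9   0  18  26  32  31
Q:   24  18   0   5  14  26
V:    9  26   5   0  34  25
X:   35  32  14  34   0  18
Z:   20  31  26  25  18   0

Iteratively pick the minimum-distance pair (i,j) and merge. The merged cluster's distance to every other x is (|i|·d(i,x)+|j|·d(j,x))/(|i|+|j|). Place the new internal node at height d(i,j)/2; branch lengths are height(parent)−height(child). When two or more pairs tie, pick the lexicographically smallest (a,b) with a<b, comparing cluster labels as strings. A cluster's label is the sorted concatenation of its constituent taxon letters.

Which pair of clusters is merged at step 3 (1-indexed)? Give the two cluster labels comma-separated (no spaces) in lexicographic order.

X,Z

iteration 1: select Q,V (d=5); attach at lengths (5/2, 5/2); label the merged cluster QV
  updated: d(H,QV)=33/2, d(N,QV)=22, d(QV,X)=24, d(QV,Z)=51/2
iteration 2: select H,N (d=9); attach at lengths (9/2, 9/2); label the merged cluster HN
  updated: d(HN,QV)=77/4, d(HN,X)=67/2, d(HN,Z)=51/2
iteration 3: select X,Z (d=18); attach at lengths (9, 9); label the merged cluster XZ
  updated: d(HN,XZ)=59/2, d(QV,XZ)=99/4
iteration 4: select HN,QV (d=77/4); attach at lengths (41/8, 57/8); label the merged cluster HNQV
  updated: d(HNQV,XZ)=217/8
iteration 5: select HNQV,XZ (d=217/8); attach at lengths (63/16, 73/16); label the merged cluster HNQVXZ
final tree: (((H:9/2,N:9/2):41/8,(Q:5/2,V:5/2):57/8):63/16,(X:9,Z:9):73/16)
total length: 211/4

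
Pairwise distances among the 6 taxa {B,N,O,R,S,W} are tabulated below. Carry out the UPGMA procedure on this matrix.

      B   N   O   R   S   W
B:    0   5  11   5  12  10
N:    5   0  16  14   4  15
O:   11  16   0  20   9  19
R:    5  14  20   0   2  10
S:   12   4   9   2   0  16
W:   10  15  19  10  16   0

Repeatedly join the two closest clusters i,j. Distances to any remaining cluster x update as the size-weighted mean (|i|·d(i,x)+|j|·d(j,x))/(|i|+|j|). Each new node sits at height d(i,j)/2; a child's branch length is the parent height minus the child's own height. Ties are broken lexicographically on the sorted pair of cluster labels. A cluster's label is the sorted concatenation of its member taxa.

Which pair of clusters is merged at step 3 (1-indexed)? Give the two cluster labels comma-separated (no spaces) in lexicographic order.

BN,RS

step 1: merge (R,S) at d=2; branch lengths R→1, S→1; new cluster RS
  updated: d(B,RS)=17/2, d(N,RS)=9, d(O,RS)=29/2, d(RS,W)=13
step 2: merge (B,N) at d=5; branch lengths B→5/2, N→5/2; new cluster BN
  updated: d(BN,O)=27/2, d(BN,RS)=35/4, d(BN,W)=25/2
step 3: merge (BN,RS) at d=35/4; branch lengths BN→15/8, RS→27/8; new cluster BNRS
  updated: d(BNRS,O)=14, d(BNRS,W)=51/4
step 4: merge (BNRS,W) at d=51/4; branch lengths BNRS→2, W→51/8; new cluster BNRSW
  updated: d(BNRSW,O)=15
step 5: merge (BNRSW,O) at d=15; branch lengths BNRSW→9/8, O→15/2; new cluster BNORSW
final tree: ((((B:5/2,N:5/2):15/8,(R:1,S:1):27/8):2,W:51/8):9/8,O:15/2)
total length: 117/4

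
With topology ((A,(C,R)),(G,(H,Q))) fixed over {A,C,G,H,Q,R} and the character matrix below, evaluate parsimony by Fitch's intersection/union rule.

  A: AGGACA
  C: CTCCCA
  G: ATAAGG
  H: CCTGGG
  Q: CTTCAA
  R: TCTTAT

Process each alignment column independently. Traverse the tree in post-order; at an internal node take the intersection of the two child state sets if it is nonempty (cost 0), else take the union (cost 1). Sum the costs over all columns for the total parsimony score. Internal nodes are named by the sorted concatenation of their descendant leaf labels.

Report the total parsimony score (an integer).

19

site 0, node CR: C={C} ∪ R={T} → {C,T} (+1)
site 0, node ACR: A={A} ∪ CR={C,T} → {A,C,T} (+1)
site 0, node HQ: H={C} ∩ Q={C} → {C} (+0)
site 0, node GHQ: G={A} ∪ HQ={C} → {A,C} (+1)
site 0, node ACGHQR: ACR={A,C,T} ∩ GHQ={A,C} → {A,C} (+0)
site 1, node CR: C={T} ∪ R={C} → {C,T} (+1)
site 1, node ACR: A={G} ∪ CR={C,T} → {C,G,T} (+1)
site 1, node HQ: H={C} ∪ Q={T} → {C,T} (+1)
site 1, node GHQ: G={T} ∩ HQ={C,T} → {T} (+0)
site 1, node ACGHQR: ACR={C,G,T} ∩ GHQ={T} → {T} (+0)
site 2, node CR: C={C} ∪ R={T} → {C,T} (+1)
site 2, node ACR: A={G} ∪ CR={C,T} → {C,G,T} (+1)
site 2, node HQ: H={T} ∩ Q={T} → {T} (+0)
site 2, node GHQ: G={A} ∪ HQ={T} → {A,T} (+1)
site 2, node ACGHQR: ACR={C,G,T} ∩ GHQ={A,T} → {T} (+0)
site 3, node CR: C={C} ∪ R={T} → {C,T} (+1)
site 3, node ACR: A={A} ∪ CR={C,T} → {A,C,T} (+1)
site 3, node HQ: H={G} ∪ Q={C} → {C,G} (+1)
site 3, node GHQ: G={A} ∪ HQ={C,G} → {A,C,G} (+1)
site 3, node ACGHQR: ACR={A,C,T} ∩ GHQ={A,C,G} → {A,C} (+0)
site 4, node CR: C={C} ∪ R={A} → {A,C} (+1)
site 4, node ACR: A={C} ∩ CR={A,C} → {C} (+0)
site 4, node HQ: H={G} ∪ Q={A} → {A,G} (+1)
site 4, node GHQ: G={G} ∩ HQ={A,G} → {G} (+0)
site 4, node ACGHQR: ACR={C} ∪ GHQ={G} → {C,G} (+1)
site 5, node CR: C={A} ∪ R={T} → {A,T} (+1)
site 5, node ACR: A={A} ∩ CR={A,T} → {A} (+0)
site 5, node HQ: H={G} ∪ Q={A} → {A,G} (+1)
site 5, node GHQ: G={G} ∩ HQ={A,G} → {G} (+0)
site 5, node ACGHQR: ACR={A} ∪ GHQ={G} → {A,G} (+1)
per-site changes: [3, 3, 3, 4, 3, 3]; total = 19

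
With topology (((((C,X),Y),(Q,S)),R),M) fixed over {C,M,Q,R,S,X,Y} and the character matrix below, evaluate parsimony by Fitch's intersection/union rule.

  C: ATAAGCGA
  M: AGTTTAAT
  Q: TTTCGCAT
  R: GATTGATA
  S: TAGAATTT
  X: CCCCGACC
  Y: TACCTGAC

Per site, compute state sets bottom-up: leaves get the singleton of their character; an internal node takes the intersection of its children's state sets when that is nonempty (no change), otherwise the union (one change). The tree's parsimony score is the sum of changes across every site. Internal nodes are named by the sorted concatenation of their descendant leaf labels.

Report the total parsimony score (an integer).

[col 0] CX: children C:{A}, X:{C} ∪→ {A,C}; cost 1
[col 0] CXY: children CX:{A,C}, Y:{T} ∪→ {A,C,T}; cost 1
[col 0] QS: children Q:{T}, S:{T} ∩→ {T}; cost 0
[col 0] CQSXY: children CXY:{A,C,T}, QS:{T} ∩→ {T}; cost 0
[col 0] CQRSXY: children CQSXY:{T}, R:{G} ∪→ {G,T}; cost 1
[col 0] CMQRSXY: children CQRSXY:{G,T}, M:{A} ∪→ {A,G,T}; cost 1
[col 1] CX: children C:{T}, X:{C} ∪→ {C,T}; cost 1
[col 1] CXY: children CX:{C,T}, Y:{A} ∪→ {A,C,T}; cost 1
[col 1] QS: children Q:{T}, S:{A} ∪→ {A,T}; cost 1
[col 1] CQSXY: children CXY:{A,C,T}, QS:{A,T} ∩→ {A,T}; cost 0
[col 1] CQRSXY: children CQSXY:{A,T}, R:{A} ∩→ {A}; cost 0
[col 1] CMQRSXY: children CQRSXY:{A}, M:{G} ∪→ {A,G}; cost 1
[col 2] CX: children C:{A}, X:{C} ∪→ {A,C}; cost 1
[col 2] CXY: children CX:{A,C}, Y:{C} ∩→ {C}; cost 0
[col 2] QS: children Q:{T}, S:{G} ∪→ {G,T}; cost 1
[col 2] CQSXY: children CXY:{C}, QS:{G,T} ∪→ {C,G,T}; cost 1
[col 2] CQRSXY: children CQSXY:{C,G,T}, R:{T} ∩→ {T}; cost 0
[col 2] CMQRSXY: children CQRSXY:{T}, M:{T} ∩→ {T}; cost 0
[col 3] CX: children C:{A}, X:{C} ∪→ {A,C}; cost 1
[col 3] CXY: children CX:{A,C}, Y:{C} ∩→ {C}; cost 0
[col 3] QS: children Q:{C}, S:{A} ∪→ {A,C}; cost 1
[col 3] CQSXY: children CXY:{C}, QS:{A,C} ∩→ {C}; cost 0
[col 3] CQRSXY: children CQSXY:{C}, R:{T} ∪→ {C,T}; cost 1
[col 3] CMQRSXY: children CQRSXY:{C,T}, M:{T} ∩→ {T}; cost 0
[col 4] CX: children C:{G}, X:{G} ∩→ {G}; cost 0
[col 4] CXY: children CX:{G}, Y:{T} ∪→ {G,T}; cost 1
[col 4] QS: children Q:{G}, S:{A} ∪→ {A,G}; cost 1
[col 4] CQSXY: children CXY:{G,T}, QS:{A,G} ∩→ {G}; cost 0
[col 4] CQRSXY: children CQSXY:{G}, R:{G} ∩→ {G}; cost 0
[col 4] CMQRSXY: children CQRSXY:{G}, M:{T} ∪→ {G,T}; cost 1
[col 5] CX: children C:{C}, X:{A} ∪→ {A,C}; cost 1
[col 5] CXY: children CX:{A,C}, Y:{G} ∪→ {A,C,G}; cost 1
[col 5] QS: children Q:{C}, S:{T} ∪→ {C,T}; cost 1
[col 5] CQSXY: children CXY:{A,C,G}, QS:{C,T} ∩→ {C}; cost 0
[col 5] CQRSXY: children CQSXY:{C}, R:{A} ∪→ {A,C}; cost 1
[col 5] CMQRSXY: children CQRSXY:{A,C}, M:{A} ∩→ {A}; cost 0
[col 6] CX: children C:{G}, X:{C} ∪→ {C,G}; cost 1
[col 6] CXY: children CX:{C,G}, Y:{A} ∪→ {A,C,G}; cost 1
[col 6] QS: children Q:{A}, S:{T} ∪→ {A,T}; cost 1
[col 6] CQSXY: children CXY:{A,C,G}, QS:{A,T} ∩→ {A}; cost 0
[col 6] CQRSXY: children CQSXY:{A}, R:{T} ∪→ {A,T}; cost 1
[col 6] CMQRSXY: children CQRSXY:{A,T}, M:{A} ∩→ {A}; cost 0
[col 7] CX: children C:{A}, X:{C} ∪→ {A,C}; cost 1
[col 7] CXY: children CX:{A,C}, Y:{C} ∩→ {C}; cost 0
[col 7] QS: children Q:{T}, S:{T} ∩→ {T}; cost 0
[col 7] CQSXY: children CXY:{C}, QS:{T} ∪→ {C,T}; cost 1
[col 7] CQRSXY: children CQSXY:{C,T}, R:{A} ∪→ {A,C,T}; cost 1
[col 7] CMQRSXY: children CQRSXY:{A,C,T}, M:{T} ∩→ {T}; cost 0
per-site changes: [4, 4, 3, 3, 3, 4, 4, 3]; total = 28

28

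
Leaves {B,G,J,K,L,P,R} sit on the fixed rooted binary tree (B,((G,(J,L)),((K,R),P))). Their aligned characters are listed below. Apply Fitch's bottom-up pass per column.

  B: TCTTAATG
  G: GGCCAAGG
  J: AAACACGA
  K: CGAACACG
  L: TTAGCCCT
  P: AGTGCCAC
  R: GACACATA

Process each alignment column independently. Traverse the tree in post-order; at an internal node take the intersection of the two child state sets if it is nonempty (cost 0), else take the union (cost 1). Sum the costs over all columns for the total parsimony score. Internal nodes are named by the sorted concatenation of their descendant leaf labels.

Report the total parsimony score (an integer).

JL@0: {A} ∪ {T} = {A,T} (union, +1)
GJL@0: {G} ∪ {A,T} = {A,G,T} (union, +1)
KR@0: {C} ∪ {G} = {C,G} (union, +1)
KPR@0: {C,G} ∪ {A} = {A,C,G} (union, +1)
GJKLPR@0: {A,G,T} ∩ {A,C,G} = {A,G} (intersection, +0)
BGJKLPR@0: {T} ∪ {A,G} = {A,G,T} (union, +1)
JL@1: {A} ∪ {T} = {A,T} (union, +1)
GJL@1: {G} ∪ {A,T} = {A,G,T} (union, +1)
KR@1: {G} ∪ {A} = {A,G} (union, +1)
KPR@1: {A,G} ∩ {G} = {G} (intersection, +0)
GJKLPR@1: {A,G,T} ∩ {G} = {G} (intersection, +0)
BGJKLPR@1: {C} ∪ {G} = {C,G} (union, +1)
JL@2: {A} ∩ {A} = {A} (intersection, +0)
GJL@2: {C} ∪ {A} = {A,C} (union, +1)
KR@2: {A} ∪ {C} = {A,C} (union, +1)
KPR@2: {A,C} ∪ {T} = {A,C,T} (union, +1)
GJKLPR@2: {A,C} ∩ {A,C,T} = {A,C} (intersection, +0)
BGJKLPR@2: {T} ∪ {A,C} = {A,C,T} (union, +1)
JL@3: {C} ∪ {G} = {C,G} (union, +1)
GJL@3: {C} ∩ {C,G} = {C} (intersection, +0)
KR@3: {A} ∩ {A} = {A} (intersection, +0)
KPR@3: {A} ∪ {G} = {A,G} (union, +1)
GJKLPR@3: {C} ∪ {A,G} = {A,C,G} (union, +1)
BGJKLPR@3: {T} ∪ {A,C,G} = {A,C,G,T} (union, +1)
JL@4: {A} ∪ {C} = {A,C} (union, +1)
GJL@4: {A} ∩ {A,C} = {A} (intersection, +0)
KR@4: {C} ∩ {C} = {C} (intersection, +0)
KPR@4: {C} ∩ {C} = {C} (intersection, +0)
GJKLPR@4: {A} ∪ {C} = {A,C} (union, +1)
BGJKLPR@4: {A} ∩ {A,C} = {A} (intersection, +0)
JL@5: {C} ∩ {C} = {C} (intersection, +0)
GJL@5: {A} ∪ {C} = {A,C} (union, +1)
KR@5: {A} ∩ {A} = {A} (intersection, +0)
KPR@5: {A} ∪ {C} = {A,C} (union, +1)
GJKLPR@5: {A,C} ∩ {A,C} = {A,C} (intersection, +0)
BGJKLPR@5: {A} ∩ {A,C} = {A} (intersection, +0)
JL@6: {G} ∪ {C} = {C,G} (union, +1)
GJL@6: {G} ∩ {C,G} = {G} (intersection, +0)
KR@6: {C} ∪ {T} = {C,T} (union, +1)
KPR@6: {C,T} ∪ {A} = {A,C,T} (union, +1)
GJKLPR@6: {G} ∪ {A,C,T} = {A,C,G,T} (union, +1)
BGJKLPR@6: {T} ∩ {A,C,G,T} = {T} (intersection, +0)
JL@7: {A} ∪ {T} = {A,T} (union, +1)
GJL@7: {G} ∪ {A,T} = {A,G,T} (union, +1)
KR@7: {G} ∪ {A} = {A,G} (union, +1)
KPR@7: {A,G} ∪ {C} = {A,C,G} (union, +1)
GJKLPR@7: {A,G,T} ∩ {A,C,G} = {A,G} (intersection, +0)
BGJKLPR@7: {G} ∩ {A,G} = {G} (intersection, +0)
per-site changes: [5, 4, 4, 4, 2, 2, 4, 4]; total = 29

29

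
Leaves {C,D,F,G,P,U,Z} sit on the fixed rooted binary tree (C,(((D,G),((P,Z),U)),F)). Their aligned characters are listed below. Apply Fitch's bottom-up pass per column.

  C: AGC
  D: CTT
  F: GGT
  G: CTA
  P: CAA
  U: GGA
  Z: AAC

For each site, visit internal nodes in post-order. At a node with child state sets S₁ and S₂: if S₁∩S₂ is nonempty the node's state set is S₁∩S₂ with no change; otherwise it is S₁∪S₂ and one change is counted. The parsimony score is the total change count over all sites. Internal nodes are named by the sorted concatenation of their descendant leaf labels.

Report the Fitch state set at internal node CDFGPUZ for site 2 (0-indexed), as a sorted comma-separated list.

A,C,T

DG@0: {C} ∩ {C} = {C} (intersection, +0)
PZ@0: {C} ∪ {A} = {A,C} (union, +1)
PUZ@0: {A,C} ∪ {G} = {A,C,G} (union, +1)
DGPUZ@0: {C} ∩ {A,C,G} = {C} (intersection, +0)
DFGPUZ@0: {C} ∪ {G} = {C,G} (union, +1)
CDFGPUZ@0: {A} ∪ {C,G} = {A,C,G} (union, +1)
DG@1: {T} ∩ {T} = {T} (intersection, +0)
PZ@1: {A} ∩ {A} = {A} (intersection, +0)
PUZ@1: {A} ∪ {G} = {A,G} (union, +1)
DGPUZ@1: {T} ∪ {A,G} = {A,G,T} (union, +1)
DFGPUZ@1: {A,G,T} ∩ {G} = {G} (intersection, +0)
CDFGPUZ@1: {G} ∩ {G} = {G} (intersection, +0)
DG@2: {T} ∪ {A} = {A,T} (union, +1)
PZ@2: {A} ∪ {C} = {A,C} (union, +1)
PUZ@2: {A,C} ∩ {A} = {A} (intersection, +0)
DGPUZ@2: {A,T} ∩ {A} = {A} (intersection, +0)
DFGPUZ@2: {A} ∪ {T} = {A,T} (union, +1)
CDFGPUZ@2: {C} ∪ {A,T} = {A,C,T} (union, +1)
per-site changes: [4, 2, 4]; total = 10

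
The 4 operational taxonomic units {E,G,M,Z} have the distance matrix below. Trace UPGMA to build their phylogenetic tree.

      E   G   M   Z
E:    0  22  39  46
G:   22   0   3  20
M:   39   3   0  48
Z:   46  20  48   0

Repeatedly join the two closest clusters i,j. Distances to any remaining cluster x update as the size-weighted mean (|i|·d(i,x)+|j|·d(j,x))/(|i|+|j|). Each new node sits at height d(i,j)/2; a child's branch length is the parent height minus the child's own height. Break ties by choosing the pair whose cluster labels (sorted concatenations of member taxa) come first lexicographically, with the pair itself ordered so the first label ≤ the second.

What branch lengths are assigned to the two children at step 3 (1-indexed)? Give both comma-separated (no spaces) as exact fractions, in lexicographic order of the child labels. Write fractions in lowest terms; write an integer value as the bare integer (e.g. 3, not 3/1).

15/4,19

iteration 1: select G,M (d=3); attach at lengths (3/2, 3/2); label the merged cluster GM
  updated: d(E,GM)=61/2, d(GM,Z)=34
iteration 2: select E,GM (d=61/2); attach at lengths (61/4, 55/4); label the merged cluster EGM
  updated: d(EGM,Z)=38
iteration 3: select EGM,Z (d=38); attach at lengths (15/4, 19); label the merged cluster EGMZ
final tree: ((E:61/4,(G:3/2,M:3/2):55/4):15/4,Z:19)
total length: 219/4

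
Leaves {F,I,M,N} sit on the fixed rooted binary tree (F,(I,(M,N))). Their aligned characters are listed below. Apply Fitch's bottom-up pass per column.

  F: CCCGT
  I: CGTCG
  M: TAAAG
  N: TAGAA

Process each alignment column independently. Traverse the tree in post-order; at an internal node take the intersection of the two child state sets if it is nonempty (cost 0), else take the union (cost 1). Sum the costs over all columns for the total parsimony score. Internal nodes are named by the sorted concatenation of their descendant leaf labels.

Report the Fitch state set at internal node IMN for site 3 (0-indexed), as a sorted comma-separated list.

A,C

site 0, node MN: M={T} ∩ N={T} → {T} (+0)
site 0, node IMN: I={C} ∪ MN={T} → {C,T} (+1)
site 0, node FIMN: F={C} ∩ IMN={C,T} → {C} (+0)
site 1, node MN: M={A} ∩ N={A} → {A} (+0)
site 1, node IMN: I={G} ∪ MN={A} → {A,G} (+1)
site 1, node FIMN: F={C} ∪ IMN={A,G} → {A,C,G} (+1)
site 2, node MN: M={A} ∪ N={G} → {A,G} (+1)
site 2, node IMN: I={T} ∪ MN={A,G} → {A,G,T} (+1)
site 2, node FIMN: F={C} ∪ IMN={A,G,T} → {A,C,G,T} (+1)
site 3, node MN: M={A} ∩ N={A} → {A} (+0)
site 3, node IMN: I={C} ∪ MN={A} → {A,C} (+1)
site 3, node FIMN: F={G} ∪ IMN={A,C} → {A,C,G} (+1)
site 4, node MN: M={G} ∪ N={A} → {A,G} (+1)
site 4, node IMN: I={G} ∩ MN={A,G} → {G} (+0)
site 4, node FIMN: F={T} ∪ IMN={G} → {G,T} (+1)
per-site changes: [1, 2, 3, 2, 2]; total = 10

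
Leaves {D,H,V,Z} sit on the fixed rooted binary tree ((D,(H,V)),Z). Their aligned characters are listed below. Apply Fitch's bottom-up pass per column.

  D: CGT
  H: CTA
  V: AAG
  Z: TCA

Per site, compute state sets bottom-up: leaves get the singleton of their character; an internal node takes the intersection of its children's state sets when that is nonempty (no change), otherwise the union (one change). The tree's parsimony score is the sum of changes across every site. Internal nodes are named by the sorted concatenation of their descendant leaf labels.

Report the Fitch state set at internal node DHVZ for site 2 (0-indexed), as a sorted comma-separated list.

HV@0: {C} ∪ {A} = {A,C} (union, +1)
DHV@0: {C} ∩ {A,C} = {C} (intersection, +0)
DHVZ@0: {C} ∪ {T} = {C,T} (union, +1)
HV@1: {T} ∪ {A} = {A,T} (union, +1)
DHV@1: {G} ∪ {A,T} = {A,G,T} (union, +1)
DHVZ@1: {A,G,T} ∪ {C} = {A,C,G,T} (union, +1)
HV@2: {A} ∪ {G} = {A,G} (union, +1)
DHV@2: {T} ∪ {A,G} = {A,G,T} (union, +1)
DHVZ@2: {A,G,T} ∩ {A} = {A} (intersection, +0)
per-site changes: [2, 3, 2]; total = 7

A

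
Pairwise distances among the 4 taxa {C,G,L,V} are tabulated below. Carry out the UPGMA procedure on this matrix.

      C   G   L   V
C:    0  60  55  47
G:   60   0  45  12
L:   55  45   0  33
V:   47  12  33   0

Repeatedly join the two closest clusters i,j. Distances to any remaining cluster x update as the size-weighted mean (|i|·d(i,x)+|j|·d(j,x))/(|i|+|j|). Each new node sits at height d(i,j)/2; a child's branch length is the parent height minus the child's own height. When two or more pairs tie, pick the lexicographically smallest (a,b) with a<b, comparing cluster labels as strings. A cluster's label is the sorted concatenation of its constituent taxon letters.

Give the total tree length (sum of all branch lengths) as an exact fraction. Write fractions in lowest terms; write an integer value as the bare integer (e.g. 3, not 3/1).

159/2

1. join G+V (d=12) ⇒ GV; edges |G|=6, |V|=6
  updated: d(C,GV)=107/2, d(GV,L)=39
2. join GV+L (d=39) ⇒ GLV; edges |GV|=27/2, |L|=39/2
  updated: d(C,GLV)=54
3. join C+GLV (d=54) ⇒ CGLV; edges |C|=27, |GLV|=15/2
final tree: (C:27,((G:6,V:6):27/2,L:39/2):15/2)
total length: 159/2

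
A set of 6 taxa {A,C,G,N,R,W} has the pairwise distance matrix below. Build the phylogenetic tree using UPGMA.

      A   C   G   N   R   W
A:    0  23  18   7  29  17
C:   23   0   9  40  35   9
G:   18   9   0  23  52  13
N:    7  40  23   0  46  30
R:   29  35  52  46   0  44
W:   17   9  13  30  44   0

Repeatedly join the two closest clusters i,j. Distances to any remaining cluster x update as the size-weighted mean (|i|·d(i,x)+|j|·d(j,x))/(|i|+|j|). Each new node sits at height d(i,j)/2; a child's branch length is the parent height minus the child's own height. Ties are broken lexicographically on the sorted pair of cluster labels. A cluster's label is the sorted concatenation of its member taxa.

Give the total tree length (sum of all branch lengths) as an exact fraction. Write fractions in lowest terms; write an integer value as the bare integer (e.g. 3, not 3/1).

step 1: merge (A,N) at d=7; branch lengths A→7/2, N→7/2; new cluster AN
  updated: d(AN,C)=63/2, d(AN,G)=41/2, d(AN,R)=75/2, d(AN,W)=47/2
step 2: merge (C,G) at d=9; branch lengths C→9/2, G→9/2; new cluster CG
  updated: d(AN,CG)=26, d(CG,R)=87/2, d(CG,W)=11
step 3: merge (CG,W) at d=11; branch lengths CG→1, W→11/2; new cluster CGW
  updated: d(AN,CGW)=151/6, d(CGW,R)=131/3
step 4: merge (AN,CGW) at d=151/6; branch lengths AN→109/12, CGW→85/12; new cluster ACGNW
  updated: d(ACGNW,R)=206/5
step 5: merge (ACGNW,R) at d=206/5; branch lengths ACGNW→481/60, R→103/5; new cluster ACGNRW
final tree: (((A:7/2,N:7/2):109/12,((C:9/2,G:9/2):1,W:11/2):85/12):481/60,R:103/5)
total length: 4037/60

4037/60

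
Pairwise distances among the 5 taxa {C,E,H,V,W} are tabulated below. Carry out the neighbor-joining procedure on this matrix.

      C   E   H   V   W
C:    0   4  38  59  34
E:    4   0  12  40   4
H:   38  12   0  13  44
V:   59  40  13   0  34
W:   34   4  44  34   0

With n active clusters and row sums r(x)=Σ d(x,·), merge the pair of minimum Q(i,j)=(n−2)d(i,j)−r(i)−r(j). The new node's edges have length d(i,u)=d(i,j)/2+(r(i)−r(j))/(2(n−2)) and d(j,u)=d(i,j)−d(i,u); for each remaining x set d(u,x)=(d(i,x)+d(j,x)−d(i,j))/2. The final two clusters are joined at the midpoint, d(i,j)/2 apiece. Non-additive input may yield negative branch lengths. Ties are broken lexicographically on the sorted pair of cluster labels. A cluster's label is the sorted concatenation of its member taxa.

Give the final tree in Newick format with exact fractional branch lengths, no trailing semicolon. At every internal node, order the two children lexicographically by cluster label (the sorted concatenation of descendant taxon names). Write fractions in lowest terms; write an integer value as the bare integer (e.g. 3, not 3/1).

(((C:121/8,E:-89/8):53/8,(H:0,V:13):177/8):83/16,W:83/16)

1. join H+V (d=13, Q=-214) ⇒ HV; edges |H|=0, |V|=13
  updated: d(C,HV)=42, d(E,HV)=39/2, d(HV,W)=65/2
2. join C+E (d=4, Q=-199/2) ⇒ CE; edges |C|=121/8, |E|=-89/8
  updated: d(CE,HV)=115/4, d(CE,W)=17
3. join CE+HV (d=115/4, Q=-313/4) ⇒ CEHV; edges |CE|=53/8, |HV|=177/8
  updated: d(CEHV,W)=83/8
4. join CEHV+W (d=83/8) ⇒ CEHVW; edges |CEHV|=83/16, |W|=83/16
final tree: (((C:121/8,E:-89/8):53/8,(H:0,V:13):177/8):83/16,W:83/16)
total length: 449/8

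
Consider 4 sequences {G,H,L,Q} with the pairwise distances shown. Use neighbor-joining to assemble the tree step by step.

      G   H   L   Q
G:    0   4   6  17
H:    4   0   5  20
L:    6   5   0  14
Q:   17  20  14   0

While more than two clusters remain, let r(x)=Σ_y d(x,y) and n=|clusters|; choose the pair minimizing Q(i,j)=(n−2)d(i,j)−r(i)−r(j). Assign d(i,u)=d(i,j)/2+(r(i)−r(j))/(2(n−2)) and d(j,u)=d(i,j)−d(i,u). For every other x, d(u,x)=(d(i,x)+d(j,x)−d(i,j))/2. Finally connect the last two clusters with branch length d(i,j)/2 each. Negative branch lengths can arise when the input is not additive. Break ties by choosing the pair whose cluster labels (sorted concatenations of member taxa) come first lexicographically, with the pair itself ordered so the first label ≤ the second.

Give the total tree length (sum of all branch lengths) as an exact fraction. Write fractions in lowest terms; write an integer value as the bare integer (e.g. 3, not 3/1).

21

step 1: merge (G,H) at d=4, Q=-48; branch lengths G→3/2, H→5/2; new cluster GH
  updated: d(GH,L)=7/2, d(GH,Q)=33/2
step 2: merge (GH,L) at d=7/2, Q=-34; branch lengths GH→3, L→1/2; new cluster GHL
  updated: d(GHL,Q)=27/2
step 3: merge (GHL,Q) at d=27/2; branch lengths GHL→27/4, Q→27/4; new cluster GHLQ
final tree: (((G:3/2,H:5/2):3,L:1/2):27/4,Q:27/4)
total length: 21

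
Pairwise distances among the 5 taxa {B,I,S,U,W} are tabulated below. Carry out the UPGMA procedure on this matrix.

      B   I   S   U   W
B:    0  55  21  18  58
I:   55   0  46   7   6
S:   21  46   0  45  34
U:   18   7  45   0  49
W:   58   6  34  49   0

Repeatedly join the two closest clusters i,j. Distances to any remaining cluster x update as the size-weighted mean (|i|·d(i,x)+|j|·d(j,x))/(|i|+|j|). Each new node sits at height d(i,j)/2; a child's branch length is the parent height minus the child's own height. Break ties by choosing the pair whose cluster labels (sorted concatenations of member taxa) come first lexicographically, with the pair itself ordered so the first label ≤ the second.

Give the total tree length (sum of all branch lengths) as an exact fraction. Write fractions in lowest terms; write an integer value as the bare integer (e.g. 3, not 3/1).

iteration 1: select I,W (d=6); attach at lengths (3, 3); label the merged cluster IW
  updated: d(B,IW)=113/2, d(IW,S)=40, d(IW,U)=28
iteration 2: select B,U (d=18); attach at lengths (9, 9); label the merged cluster BU
  updated: d(BU,IW)=169/4, d(BU,S)=33
iteration 3: select BU,S (d=33); attach at lengths (15/2, 33/2); label the merged cluster BSU
  updated: d(BSU,IW)=83/2
iteration 4: select BSU,IW (d=83/2); attach at lengths (17/4, 71/4); label the merged cluster BISUW
final tree: (((B:9,U:9):15/2,S:33/2):17/4,(I:3,W:3):71/4)
total length: 70

70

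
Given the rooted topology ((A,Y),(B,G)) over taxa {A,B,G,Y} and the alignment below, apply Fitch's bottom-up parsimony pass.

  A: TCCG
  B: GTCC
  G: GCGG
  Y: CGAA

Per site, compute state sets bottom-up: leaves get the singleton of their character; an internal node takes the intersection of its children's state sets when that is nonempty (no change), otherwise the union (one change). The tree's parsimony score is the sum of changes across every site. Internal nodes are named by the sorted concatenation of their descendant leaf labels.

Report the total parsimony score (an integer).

AY@0: {T} ∪ {C} = {C,T} (union, +1)
BG@0: {G} ∩ {G} = {G} (intersection, +0)
ABGY@0: {C,T} ∪ {G} = {C,G,T} (union, +1)
AY@1: {C} ∪ {G} = {C,G} (union, +1)
BG@1: {T} ∪ {C} = {C,T} (union, +1)
ABGY@1: {C,G} ∩ {C,T} = {C} (intersection, +0)
AY@2: {C} ∪ {A} = {A,C} (union, +1)
BG@2: {C} ∪ {G} = {C,G} (union, +1)
ABGY@2: {A,C} ∩ {C,G} = {C} (intersection, +0)
AY@3: {G} ∪ {A} = {A,G} (union, +1)
BG@3: {C} ∪ {G} = {C,G} (union, +1)
ABGY@3: {A,G} ∩ {C,G} = {G} (intersection, +0)
per-site changes: [2, 2, 2, 2]; total = 8

8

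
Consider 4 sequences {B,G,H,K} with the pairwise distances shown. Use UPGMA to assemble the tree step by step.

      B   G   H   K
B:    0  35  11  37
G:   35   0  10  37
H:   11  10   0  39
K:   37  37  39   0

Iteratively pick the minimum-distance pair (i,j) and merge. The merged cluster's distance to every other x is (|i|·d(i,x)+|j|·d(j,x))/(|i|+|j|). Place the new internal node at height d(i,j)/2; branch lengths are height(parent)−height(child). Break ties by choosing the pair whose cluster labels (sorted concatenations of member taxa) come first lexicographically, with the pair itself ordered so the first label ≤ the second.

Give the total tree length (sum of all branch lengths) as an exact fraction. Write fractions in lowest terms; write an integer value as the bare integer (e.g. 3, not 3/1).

325/6

iteration 1: select G,H (d=10); attach at lengths (5, 5); label the merged cluster GH
  updated: d(B,GH)=23, d(GH,K)=38
iteration 2: select B,GH (d=23); attach at lengths (23/2, 13/2); label the merged cluster BGH
  updated: d(BGH,K)=113/3
iteration 3: select BGH,K (d=113/3); attach at lengths (22/3, 113/6); label the merged cluster BGHK
final tree: ((B:23/2,(G:5,H:5):13/2):22/3,K:113/6)
total length: 325/6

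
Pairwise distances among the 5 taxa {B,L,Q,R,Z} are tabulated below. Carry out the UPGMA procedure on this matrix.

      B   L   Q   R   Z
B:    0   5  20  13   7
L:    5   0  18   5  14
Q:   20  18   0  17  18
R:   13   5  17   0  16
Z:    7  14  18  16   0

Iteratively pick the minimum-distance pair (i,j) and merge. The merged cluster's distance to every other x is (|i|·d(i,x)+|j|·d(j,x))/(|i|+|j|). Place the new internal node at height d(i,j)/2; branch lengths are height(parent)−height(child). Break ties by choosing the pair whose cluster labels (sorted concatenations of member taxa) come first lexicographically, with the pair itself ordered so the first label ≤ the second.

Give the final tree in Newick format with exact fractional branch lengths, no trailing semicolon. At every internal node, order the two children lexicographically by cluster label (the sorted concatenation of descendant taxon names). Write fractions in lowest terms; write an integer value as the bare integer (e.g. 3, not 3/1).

((((B:5/2,L:5/2):2,R:9/2):5/3,Z:37/6):71/24,Q:73/8)

1. join B+L (d=5) ⇒ BL; edges |B|=5/2, |L|=5/2
  updated: d(BL,Q)=19, d(BL,R)=9, d(BL,Z)=21/2
2. join BL+R (d=9) ⇒ BLR; edges |BL|=2, |R|=9/2
  updated: d(BLR,Q)=55/3, d(BLR,Z)=37/3
3. join BLR+Z (d=37/3) ⇒ BLRZ; edges |BLR|=5/3, |Z|=37/6
  updated: d(BLRZ,Q)=73/4
4. join BLRZ+Q (d=73/4) ⇒ BLQRZ; edges |BLRZ|=71/24, |Q|=73/8
final tree: ((((B:5/2,L:5/2):2,R:9/2):5/3,Z:37/6):71/24,Q:73/8)
total length: 377/12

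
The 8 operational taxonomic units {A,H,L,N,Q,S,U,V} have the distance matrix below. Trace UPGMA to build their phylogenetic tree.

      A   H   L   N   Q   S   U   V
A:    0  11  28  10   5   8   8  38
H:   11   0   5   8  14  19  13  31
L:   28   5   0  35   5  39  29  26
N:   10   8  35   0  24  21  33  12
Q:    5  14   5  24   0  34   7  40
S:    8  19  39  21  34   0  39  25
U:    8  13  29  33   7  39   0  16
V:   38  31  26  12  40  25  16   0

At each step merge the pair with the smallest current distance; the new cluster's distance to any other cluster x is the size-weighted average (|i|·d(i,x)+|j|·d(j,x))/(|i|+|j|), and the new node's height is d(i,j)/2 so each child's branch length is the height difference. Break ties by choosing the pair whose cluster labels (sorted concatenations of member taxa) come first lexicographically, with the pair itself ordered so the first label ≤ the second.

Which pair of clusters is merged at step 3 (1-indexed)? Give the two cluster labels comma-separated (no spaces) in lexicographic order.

iteration 1: select A,Q (d=5); attach at lengths (5/2, 5/2); label the merged cluster AQ
  updated: d(AQ,H)=25/2, d(AQ,L)=33/2, d(AQ,N)=17, d(AQ,S)=21, d(AQ,U)=15/2, d(AQ,V)=39
iteration 2: select H,L (d=5); attach at lengths (5/2, 5/2); label the merged cluster HL
  updated: d(AQ,HL)=29/2, d(HL,N)=43/2, d(HL,S)=29, d(HL,U)=21, d(HL,V)=57/2
iteration 3: select AQ,U (d=15/2); attach at lengths (5/4, 15/4); label the merged cluster AQU
  updated: d(AQU,HL)=50/3, d(AQU,N)=67/3, d(AQU,S)=27, d(AQU,V)=94/3
iteration 4: select N,V (d=12); attach at lengths (6, 6); label the merged cluster NV
  updated: d(AQU,NV)=161/6, d(HL,NV)=25, d(NV,S)=23
iteration 5: select AQU,HL (d=50/3); attach at lengths (55/12, 35/6); label the merged cluster AHLQU
  updated: d(AHLQU,NV)=261/10, d(AHLQU,S)=139/5
iteration 6: select NV,S (d=23); attach at lengths (11/2, 23/2); label the merged cluster NSV
  updated: d(AHLQU,NSV)=80/3
iteration 7: select AHLQU,NSV (d=80/3); attach at lengths (5, 11/6); label the merged cluster AHLNQSUV
final tree: ((((A:5/2,Q:5/2):5/4,U:15/4):55/12,(H:5/2,L:5/2):35/6):5,((N:6,V:6):11/2,S:23/2):11/6)
total length: 245/4

AQ,U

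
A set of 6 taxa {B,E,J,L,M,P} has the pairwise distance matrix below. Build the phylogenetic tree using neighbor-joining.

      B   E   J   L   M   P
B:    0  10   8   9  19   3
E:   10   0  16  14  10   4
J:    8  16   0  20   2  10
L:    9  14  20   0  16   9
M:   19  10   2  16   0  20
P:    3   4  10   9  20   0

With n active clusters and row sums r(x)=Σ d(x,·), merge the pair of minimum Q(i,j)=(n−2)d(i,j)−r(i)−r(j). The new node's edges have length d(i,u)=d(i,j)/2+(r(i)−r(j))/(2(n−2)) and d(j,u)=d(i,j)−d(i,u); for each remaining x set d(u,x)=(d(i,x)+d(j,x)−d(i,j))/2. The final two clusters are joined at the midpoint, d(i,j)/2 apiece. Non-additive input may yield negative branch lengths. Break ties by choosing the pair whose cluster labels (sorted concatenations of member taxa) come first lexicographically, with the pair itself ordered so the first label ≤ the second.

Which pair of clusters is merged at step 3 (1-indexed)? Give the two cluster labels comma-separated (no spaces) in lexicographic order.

iteration 1: select J,M (d=2, Q=-115); attach at lengths (-3/8, 19/8); label the merged cluster JM
  updated: d(B,JM)=25/2, d(E,JM)=12, d(JM,L)=17, d(JM,P)=14
iteration 2: select E,JM (d=12, Q=-119/2); attach at lengths (41/12, 103/12); label the merged cluster EJM
  updated: d(B,EJM)=21/4, d(EJM,L)=19/2, d(EJM,P)=3
iteration 3: select B,L (d=9, Q=-107/4); attach at lengths (31/16, 113/16); label the merged cluster BL
  updated: d(BL,EJM)=23/8, d(BL,P)=3/2
iteration 4: select BL,EJM (d=23/8, Q=-59/8); attach at lengths (11/16, 35/16); label the merged cluster BEJLM
  updated: d(BEJLM,P)=13/16
iteration 5: select BEJLM,P (d=13/16); attach at lengths (13/32, 13/32); label the merged cluster BEJLMP
final tree: (((B:31/16,L:113/16):11/16,(E:41/12,(J:-3/8,M:19/8):103/12):35/16):13/32,P:13/32)
total length: 427/16

B,L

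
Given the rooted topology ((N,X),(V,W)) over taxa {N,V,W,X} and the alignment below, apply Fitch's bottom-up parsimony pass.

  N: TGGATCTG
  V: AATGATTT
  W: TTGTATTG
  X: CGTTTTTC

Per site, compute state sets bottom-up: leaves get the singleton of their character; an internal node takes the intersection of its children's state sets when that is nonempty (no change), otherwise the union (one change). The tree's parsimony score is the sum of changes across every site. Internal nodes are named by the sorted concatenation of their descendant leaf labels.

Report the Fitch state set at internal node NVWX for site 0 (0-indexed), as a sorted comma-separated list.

site 0, node NX: N={T} ∪ X={C} → {C,T} (+1)
site 0, node VW: V={A} ∪ W={T} → {A,T} (+1)
site 0, node NVWX: NX={C,T} ∩ VW={A,T} → {T} (+0)
site 1, node NX: N={G} ∩ X={G} → {G} (+0)
site 1, node VW: V={A} ∪ W={T} → {A,T} (+1)
site 1, node NVWX: NX={G} ∪ VW={A,T} → {A,G,T} (+1)
site 2, node NX: N={G} ∪ X={T} → {G,T} (+1)
site 2, node VW: V={T} ∪ W={G} → {G,T} (+1)
site 2, node NVWX: NX={G,T} ∩ VW={G,T} → {G,T} (+0)
site 3, node NX: N={A} ∪ X={T} → {A,T} (+1)
site 3, node VW: V={G} ∪ W={T} → {G,T} (+1)
site 3, node NVWX: NX={A,T} ∩ VW={G,T} → {T} (+0)
site 4, node NX: N={T} ∩ X={T} → {T} (+0)
site 4, node VW: V={A} ∩ W={A} → {A} (+0)
site 4, node NVWX: NX={T} ∪ VW={A} → {A,T} (+1)
site 5, node NX: N={C} ∪ X={T} → {C,T} (+1)
site 5, node VW: V={T} ∩ W={T} → {T} (+0)
site 5, node NVWX: NX={C,T} ∩ VW={T} → {T} (+0)
site 6, node NX: N={T} ∩ X={T} → {T} (+0)
site 6, node VW: V={T} ∩ W={T} → {T} (+0)
site 6, node NVWX: NX={T} ∩ VW={T} → {T} (+0)
site 7, node NX: N={G} ∪ X={C} → {C,G} (+1)
site 7, node VW: V={T} ∪ W={G} → {G,T} (+1)
site 7, node NVWX: NX={C,G} ∩ VW={G,T} → {G} (+0)
per-site changes: [2, 2, 2, 2, 1, 1, 0, 2]; total = 12

T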